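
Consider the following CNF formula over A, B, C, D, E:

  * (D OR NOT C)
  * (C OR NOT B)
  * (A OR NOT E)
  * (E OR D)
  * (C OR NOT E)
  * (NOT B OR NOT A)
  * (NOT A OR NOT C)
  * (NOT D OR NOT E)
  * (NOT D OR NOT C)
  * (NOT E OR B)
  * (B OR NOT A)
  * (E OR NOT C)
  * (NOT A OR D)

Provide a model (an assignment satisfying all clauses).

Branch on A: take A = False.
  then E is forced to False.
  then D is forced to True.
  then C is forced to False.
  then B is forced to False.
Every clause has at least one true literal under this assignment.

A = F, B = F, C = F, D = T, E = F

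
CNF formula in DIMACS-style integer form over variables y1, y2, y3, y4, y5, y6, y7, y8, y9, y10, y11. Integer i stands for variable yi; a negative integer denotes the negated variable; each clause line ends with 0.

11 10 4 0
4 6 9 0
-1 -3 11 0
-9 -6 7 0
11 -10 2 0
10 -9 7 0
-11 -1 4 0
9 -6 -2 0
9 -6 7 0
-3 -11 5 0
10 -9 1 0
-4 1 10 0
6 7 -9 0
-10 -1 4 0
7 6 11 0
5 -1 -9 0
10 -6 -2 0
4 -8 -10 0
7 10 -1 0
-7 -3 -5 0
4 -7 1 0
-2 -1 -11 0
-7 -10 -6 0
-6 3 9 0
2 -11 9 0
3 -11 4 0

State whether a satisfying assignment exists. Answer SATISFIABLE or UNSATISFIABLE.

SATISFIABLE

y8 occurs only negated in the remaining clauses — set y8 = False.
Set y1 = True and propagate.
Set y2 = True and propagate.
  then y11 is forced to False.
  then y3 is forced to False.
Try y4 = True.
For the remaining variables, y5 = True, y6 = False, y7 = True, y9 = False, y10 = False works.
Every clause has at least one true literal under this assignment.
So y1=1, y2=1, y3=0, y4=1, y5=1, y6=0, y7=1, y8=0, y9=0, y10=0, y11=0 is a satisfying assignment.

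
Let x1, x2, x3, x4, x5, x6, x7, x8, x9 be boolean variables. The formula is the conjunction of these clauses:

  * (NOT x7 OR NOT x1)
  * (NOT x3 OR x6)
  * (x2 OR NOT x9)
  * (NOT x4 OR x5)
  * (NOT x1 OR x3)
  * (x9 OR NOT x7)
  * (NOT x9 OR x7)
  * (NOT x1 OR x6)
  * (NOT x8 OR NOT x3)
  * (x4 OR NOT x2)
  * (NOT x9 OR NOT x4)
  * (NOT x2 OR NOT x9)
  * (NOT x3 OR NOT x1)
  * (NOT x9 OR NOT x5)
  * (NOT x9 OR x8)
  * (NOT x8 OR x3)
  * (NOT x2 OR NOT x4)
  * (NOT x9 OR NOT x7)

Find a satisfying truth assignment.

x1 occurs only negated in the remaining clauses — set x1 = False.
Pure literal: x6 appears only positively; assign x6 = True.
Branch on x2: take x2 = False.
  then x9 is forced to False.
  then x7 is forced to False.
Branch on x3: take x3 = True.
  then x8 is forced to False.
The remaining clauses are satisfied by x4 = False, x5 = False.

x1 = F, x2 = F, x3 = T, x4 = F, x5 = F, x6 = T, x7 = F, x8 = F, x9 = F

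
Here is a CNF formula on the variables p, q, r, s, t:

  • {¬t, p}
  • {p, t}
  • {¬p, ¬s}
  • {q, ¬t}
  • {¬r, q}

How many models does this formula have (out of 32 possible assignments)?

5

The models are:
  p=1 q=0 r=0 s=0 t=0
  p=1 q=1 r=0 s=0 t=0
  p=1 q=1 r=0 s=0 t=1
  p=1 q=1 r=1 s=0 t=0
  p=1 q=1 r=1 s=0 t=1
That's 5 in total.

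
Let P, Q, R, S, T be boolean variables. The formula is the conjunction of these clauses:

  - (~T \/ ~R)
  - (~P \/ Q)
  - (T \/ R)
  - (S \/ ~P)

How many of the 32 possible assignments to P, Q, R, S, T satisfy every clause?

10

Case analysis on P and R:
  P=T, R=T: remaining (Q,S,T) ∈ {(T,T,F)} — 1.
  P=T, R=F: remaining (Q,S,T) ∈ {(T,T,T)} — 1.
  P=F, R=T: remaining (Q,S,T) ∈ {(F,F,F); (F,T,F); (T,F,F); (T,T,F)} — 4.
  P=F, R=F: remaining (Q,S,T) ∈ {(F,F,T); (F,T,T); (T,F,T); (T,T,T)} — 4.
Total: 1 + 1 + 4 + 4 = 10.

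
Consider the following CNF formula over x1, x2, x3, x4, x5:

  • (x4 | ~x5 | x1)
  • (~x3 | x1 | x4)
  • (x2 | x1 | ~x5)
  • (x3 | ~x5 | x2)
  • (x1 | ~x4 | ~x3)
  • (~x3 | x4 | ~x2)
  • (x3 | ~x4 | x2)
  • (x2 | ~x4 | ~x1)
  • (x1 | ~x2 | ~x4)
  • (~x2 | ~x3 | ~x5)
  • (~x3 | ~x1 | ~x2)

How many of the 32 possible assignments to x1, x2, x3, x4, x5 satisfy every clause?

9

Split on x2, then x1.
  x2=1, x1=1: remaining (x3,x4,x5) ∈ {(0,0,0); (0,0,1); (0,1,0); (0,1,1)} — 4.
  x2=1, x1=0: remaining (x3,x4,x5) ∈ {(0,0,0)} — 1.
  x2=0, x1=1: remaining (x3,x4,x5) ∈ {(0,0,0); (1,0,0); (1,0,1)} — 3.
  x2=0, x1=0: remaining (x3,x4,x5) ∈ {(0,0,0)} — 1.
Total: 4 + 1 + 3 + 1 = 9.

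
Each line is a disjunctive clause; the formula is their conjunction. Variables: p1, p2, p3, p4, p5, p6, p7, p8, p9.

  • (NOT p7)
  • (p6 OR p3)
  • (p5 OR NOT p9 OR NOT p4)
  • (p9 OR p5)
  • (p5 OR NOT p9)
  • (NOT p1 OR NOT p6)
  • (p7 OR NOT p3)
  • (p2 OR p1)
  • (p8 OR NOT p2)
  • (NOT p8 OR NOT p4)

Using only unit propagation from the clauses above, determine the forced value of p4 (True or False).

Unit clause (NOT p7) sets p7 = False.
From (NOT p3 OR p7) and p7 = False: p3 = False.
From (p3 OR p6) and p3 = False: p6 = True.
From (NOT p6 OR NOT p1) and p6 = True: p1 = False.
From (p2 OR p1) and p1 = False: p2 = True.
In (NOT p2 OR p8), NOT p2 is now false; p8 must hold, so p8 = True.
(NOT p4 OR NOT p8): since p8 = True, the clause reduces to (NOT p4). p4 = False.

False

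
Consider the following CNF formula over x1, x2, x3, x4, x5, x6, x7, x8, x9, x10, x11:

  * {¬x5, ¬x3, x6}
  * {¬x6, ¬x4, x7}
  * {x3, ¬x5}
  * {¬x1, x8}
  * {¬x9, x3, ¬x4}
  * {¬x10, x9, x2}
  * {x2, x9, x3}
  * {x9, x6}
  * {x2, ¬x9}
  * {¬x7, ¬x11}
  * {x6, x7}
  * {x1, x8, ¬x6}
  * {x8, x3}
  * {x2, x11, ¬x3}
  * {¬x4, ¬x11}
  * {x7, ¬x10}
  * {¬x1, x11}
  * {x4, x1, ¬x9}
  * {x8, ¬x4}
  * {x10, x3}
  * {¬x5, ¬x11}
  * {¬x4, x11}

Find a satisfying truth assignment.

x1 = F, x2 = F, x3 = T, x4 = F, x5 = F, x6 = T, x7 = F, x8 = T, x9 = F, x10 = F, x11 = T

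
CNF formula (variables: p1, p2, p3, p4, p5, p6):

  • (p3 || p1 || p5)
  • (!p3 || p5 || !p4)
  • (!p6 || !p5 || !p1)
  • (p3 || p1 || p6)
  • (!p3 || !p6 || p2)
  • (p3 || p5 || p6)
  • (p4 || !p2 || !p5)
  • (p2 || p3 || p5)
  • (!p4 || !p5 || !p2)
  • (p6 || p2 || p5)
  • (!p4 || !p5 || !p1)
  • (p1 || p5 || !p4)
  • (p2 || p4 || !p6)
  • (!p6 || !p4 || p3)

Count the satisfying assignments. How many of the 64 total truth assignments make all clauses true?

9

Case analysis on p5 and p3:
  p5=T, p3=T: remaining (p1,p2,p4,p6) ∈ {(F,F,F,F); (F,F,T,F); (T,F,F,F)} — 3.
  p5=T, p3=F: remaining (p1,p2,p4,p6) ∈ {(T,F,F,F)} — 1.
  p5=F, p3=T: remaining (p1,p2,p4,p6) ∈ {(F,T,F,F); (F,T,F,T); (T,T,F,F); (T,T,F,T)} — 4.
  p5=F, p3=F: remaining (p1,p2,p4,p6) ∈ {(T,T,F,T)} — 1.
Total: 3 + 1 + 4 + 1 = 9.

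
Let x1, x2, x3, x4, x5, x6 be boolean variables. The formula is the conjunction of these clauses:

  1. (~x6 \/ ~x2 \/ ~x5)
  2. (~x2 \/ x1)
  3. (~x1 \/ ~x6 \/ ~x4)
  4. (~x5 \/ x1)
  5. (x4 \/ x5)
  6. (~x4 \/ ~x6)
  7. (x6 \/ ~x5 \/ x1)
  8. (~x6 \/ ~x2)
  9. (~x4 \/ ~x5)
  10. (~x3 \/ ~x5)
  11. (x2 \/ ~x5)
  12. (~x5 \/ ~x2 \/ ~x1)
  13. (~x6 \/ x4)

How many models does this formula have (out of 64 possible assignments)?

The models are:
  x1=F x2=F x3=F x4=T x5=F x6=F
  x1=F x2=F x3=T x4=T x5=F x6=F
  x1=T x2=F x3=F x4=T x5=F x6=F
  x1=T x2=F x3=T x4=T x5=F x6=F
  x1=T x2=T x3=F x4=T x5=F x6=F
  x1=T x2=T x3=T x4=T x5=F x6=F
That's 6 in total.

6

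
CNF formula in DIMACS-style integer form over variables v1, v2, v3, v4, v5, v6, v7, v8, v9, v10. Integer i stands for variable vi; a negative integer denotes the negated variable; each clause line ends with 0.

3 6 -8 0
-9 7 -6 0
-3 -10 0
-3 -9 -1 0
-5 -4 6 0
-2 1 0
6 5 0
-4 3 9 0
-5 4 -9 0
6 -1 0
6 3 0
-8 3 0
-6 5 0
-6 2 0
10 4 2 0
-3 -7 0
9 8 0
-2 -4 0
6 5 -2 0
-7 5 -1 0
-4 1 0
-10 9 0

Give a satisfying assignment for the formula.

Set v1 = True and propagate.
  then v6 is forced to True.
  then v5 is forced to True.
  then v2 is forced to True.
  then v4 is forced to False.
  then v9 is forced to False.
  then v8 is forced to True.
  then v3 is forced to True.
  then v10 is forced to False.
  then v7 is forced to False.
Every clause has at least one true literal under this assignment.

v1=1, v2=1, v3=1, v4=0, v5=1, v6=1, v7=0, v8=1, v9=0, v10=0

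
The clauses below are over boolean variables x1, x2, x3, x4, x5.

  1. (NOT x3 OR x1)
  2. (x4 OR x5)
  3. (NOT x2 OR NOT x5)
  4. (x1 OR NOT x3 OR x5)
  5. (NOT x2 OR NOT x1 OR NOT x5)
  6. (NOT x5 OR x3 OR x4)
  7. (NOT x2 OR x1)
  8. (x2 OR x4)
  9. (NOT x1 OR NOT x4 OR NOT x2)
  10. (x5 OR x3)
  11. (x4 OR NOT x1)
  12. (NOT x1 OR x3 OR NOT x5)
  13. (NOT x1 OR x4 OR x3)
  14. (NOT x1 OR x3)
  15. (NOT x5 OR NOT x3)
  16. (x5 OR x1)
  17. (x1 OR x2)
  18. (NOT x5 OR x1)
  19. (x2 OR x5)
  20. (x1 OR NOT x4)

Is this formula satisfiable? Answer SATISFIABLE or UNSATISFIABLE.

x1 = True:
  propagation gives x4=True, x2=False, x3=True, x5=False; an empty clause results — contradiction.
x1 = False:
  propagation gives x3=False, x2=False; an empty clause results — contradiction.
Every branch closes, so no satisfying assignment exists.

UNSATISFIABLE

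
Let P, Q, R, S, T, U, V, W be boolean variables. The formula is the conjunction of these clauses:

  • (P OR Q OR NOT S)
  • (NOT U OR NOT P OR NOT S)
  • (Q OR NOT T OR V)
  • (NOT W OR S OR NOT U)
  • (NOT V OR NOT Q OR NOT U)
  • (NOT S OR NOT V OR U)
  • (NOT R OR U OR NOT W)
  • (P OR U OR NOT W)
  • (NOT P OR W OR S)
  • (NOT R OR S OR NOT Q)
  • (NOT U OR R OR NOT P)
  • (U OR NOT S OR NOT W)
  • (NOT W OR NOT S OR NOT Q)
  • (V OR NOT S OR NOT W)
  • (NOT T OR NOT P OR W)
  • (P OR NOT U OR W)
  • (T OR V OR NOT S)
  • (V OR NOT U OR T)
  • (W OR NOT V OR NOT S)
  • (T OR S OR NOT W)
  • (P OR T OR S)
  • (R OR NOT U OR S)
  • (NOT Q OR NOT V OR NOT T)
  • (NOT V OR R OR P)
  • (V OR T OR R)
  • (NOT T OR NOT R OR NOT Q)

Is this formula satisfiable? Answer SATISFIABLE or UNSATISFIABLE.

Try P = True.
Set Q = False and propagate.
For the remaining variables, R = False, S = False, T = True, U = False, V = True, W = True works.
So P=1, Q=0, R=0, S=0, T=1, U=0, V=1, W=1 is a satisfying assignment.

SATISFIABLE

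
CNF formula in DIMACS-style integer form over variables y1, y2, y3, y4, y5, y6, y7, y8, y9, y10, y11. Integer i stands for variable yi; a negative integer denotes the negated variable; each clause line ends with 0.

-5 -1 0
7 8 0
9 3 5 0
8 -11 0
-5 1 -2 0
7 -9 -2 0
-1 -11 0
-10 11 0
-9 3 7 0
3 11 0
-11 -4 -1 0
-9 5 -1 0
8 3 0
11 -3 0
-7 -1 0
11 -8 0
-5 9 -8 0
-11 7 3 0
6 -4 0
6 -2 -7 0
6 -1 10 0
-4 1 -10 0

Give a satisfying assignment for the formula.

y1 = False, y2 = False, y3 = True, y4 = False, y5 = False, y6 = True, y7 = False, y8 = True, y9 = False, y10 = False, y11 = True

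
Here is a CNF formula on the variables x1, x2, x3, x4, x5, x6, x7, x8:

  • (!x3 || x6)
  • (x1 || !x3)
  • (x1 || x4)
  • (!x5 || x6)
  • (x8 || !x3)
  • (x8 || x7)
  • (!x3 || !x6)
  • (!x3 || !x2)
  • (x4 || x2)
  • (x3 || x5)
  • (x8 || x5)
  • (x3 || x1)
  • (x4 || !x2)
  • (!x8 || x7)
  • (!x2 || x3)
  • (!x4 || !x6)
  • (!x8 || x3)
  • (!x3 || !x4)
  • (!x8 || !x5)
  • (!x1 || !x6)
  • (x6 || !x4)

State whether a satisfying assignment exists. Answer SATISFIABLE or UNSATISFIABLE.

UNSATISFIABLE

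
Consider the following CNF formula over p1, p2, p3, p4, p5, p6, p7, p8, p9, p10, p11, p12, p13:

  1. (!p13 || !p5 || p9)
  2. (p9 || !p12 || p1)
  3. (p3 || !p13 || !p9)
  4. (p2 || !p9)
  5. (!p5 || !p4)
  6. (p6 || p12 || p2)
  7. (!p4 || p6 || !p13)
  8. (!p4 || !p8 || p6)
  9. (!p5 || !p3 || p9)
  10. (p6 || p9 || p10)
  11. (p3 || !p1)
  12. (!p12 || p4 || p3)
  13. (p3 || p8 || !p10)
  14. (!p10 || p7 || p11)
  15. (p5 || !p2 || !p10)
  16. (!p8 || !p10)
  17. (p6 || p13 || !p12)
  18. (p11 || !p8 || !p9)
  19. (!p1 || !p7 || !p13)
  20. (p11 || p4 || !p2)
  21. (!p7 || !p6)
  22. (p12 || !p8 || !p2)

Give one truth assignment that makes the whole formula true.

p1=False, p2=True, p3=True, p4=True, p5=False, p6=True, p7=False, p8=False, p9=False, p10=False, p11=True, p12=False, p13=False

p11 occurs only positively in the remaining clauses — set p11 = True.
Try p1 = False.
For the remaining variables, p2 = True, p3 = True, p4 = True, p5 = False, p6 = True, p7 = False, p8 = False, p9 = False, p10 = False, p12 = False, p13 = False works.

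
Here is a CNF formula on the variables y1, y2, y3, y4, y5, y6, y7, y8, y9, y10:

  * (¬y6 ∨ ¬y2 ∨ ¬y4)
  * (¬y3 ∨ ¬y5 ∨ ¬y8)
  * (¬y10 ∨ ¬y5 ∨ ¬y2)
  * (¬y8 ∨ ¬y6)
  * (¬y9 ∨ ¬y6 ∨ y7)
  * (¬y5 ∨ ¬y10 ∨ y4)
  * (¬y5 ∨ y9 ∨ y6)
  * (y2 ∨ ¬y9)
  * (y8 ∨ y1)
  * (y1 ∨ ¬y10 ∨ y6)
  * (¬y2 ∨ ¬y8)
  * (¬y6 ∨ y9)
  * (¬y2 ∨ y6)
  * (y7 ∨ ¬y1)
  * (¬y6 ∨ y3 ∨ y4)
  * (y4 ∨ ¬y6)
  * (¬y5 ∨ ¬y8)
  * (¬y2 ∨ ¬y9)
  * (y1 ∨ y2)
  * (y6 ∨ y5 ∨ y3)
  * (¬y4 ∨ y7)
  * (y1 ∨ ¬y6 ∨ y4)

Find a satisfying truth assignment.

y1=1, y2=0, y3=1, y4=0, y5=0, y6=0, y7=1, y8=1, y9=0, y10=1

Pure literal: y7 appears only positively; assign y7 = True.
Set y1 = True and propagate.
Branch on y2: take y2 = False.
  then y9 is forced to False.
  then y6 is forced to False.
  then y5 is forced to False.
  then y3 is forced to True.
y4, y8, y10 are now unconstrained; take y4 = False, y8 = True, y10 = True.
Every clause has at least one true literal under this assignment.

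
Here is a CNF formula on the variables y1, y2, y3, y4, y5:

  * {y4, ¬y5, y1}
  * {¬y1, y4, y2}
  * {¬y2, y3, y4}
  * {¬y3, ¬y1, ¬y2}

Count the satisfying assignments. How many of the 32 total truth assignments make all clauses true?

17

Case analysis on y1 and y2:
  y1=T, y2=T: remaining (y3,y4,y5) ∈ {(F,T,F); (F,T,T)} — 2.
  y1=T, y2=F: remaining (y3,y4,y5) ∈ {(F,T,F); (F,T,T); (T,T,F); (T,T,T)} — 4.
  y1=F, y2=T: 5 of the 8 assignments to (y3,y4,y5) work.
  y1=F, y2=F: y3 free; 3 ways for (y4,y5) × 2^1 = 6.
Total: 2 + 4 + 5 + 6 = 17.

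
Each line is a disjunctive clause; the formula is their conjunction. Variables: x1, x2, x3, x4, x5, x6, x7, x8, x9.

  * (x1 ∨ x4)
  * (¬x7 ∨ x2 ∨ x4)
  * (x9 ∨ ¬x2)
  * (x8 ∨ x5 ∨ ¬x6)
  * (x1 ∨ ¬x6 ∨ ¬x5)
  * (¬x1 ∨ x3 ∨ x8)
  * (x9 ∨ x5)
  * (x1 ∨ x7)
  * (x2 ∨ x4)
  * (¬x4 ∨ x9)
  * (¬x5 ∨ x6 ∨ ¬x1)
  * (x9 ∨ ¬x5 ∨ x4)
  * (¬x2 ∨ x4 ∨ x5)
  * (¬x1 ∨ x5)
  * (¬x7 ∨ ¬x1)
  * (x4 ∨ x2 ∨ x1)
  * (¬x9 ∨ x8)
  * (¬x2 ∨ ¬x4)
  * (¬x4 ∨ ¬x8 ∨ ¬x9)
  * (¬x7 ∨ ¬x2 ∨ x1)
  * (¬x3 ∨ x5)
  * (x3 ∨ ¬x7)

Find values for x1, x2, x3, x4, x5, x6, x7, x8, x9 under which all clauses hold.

x1=1  x2=1  x3=0  x4=0  x5=1  x6=1  x7=0  x8=1  x9=1

Set x1 = True and propagate.
  then x5 is forced to True.
  then x6 is forced to True.
  then x7 is forced to False.
Set x2 = True and propagate.
  then x9 is forced to True.
  then x8 is forced to True.
  then x4 is forced to False.
x3 is now unconstrained; take x3 = False.
Every clause has at least one true literal under this assignment.
Check each clause:
  1. (x1 ∨ x4) — x1 is true.
  2. (¬x7 ∨ x2 ∨ x4) — ¬x7 is true.
  3. (¬x2 ∨ x9) — x9 is true.
  4. (¬x6 ∨ x5 ∨ x8) — x8 is true.
  5. (x1 ∨ ¬x6 ∨ ¬x5) — x1 is true.
  6. (¬x1 ∨ x8 ∨ x3) — x8 is true.
  7. (x5 ∨ x9) — x9 is true.
  8. (x1 ∨ x7) — x1 is true.
  9. (x2 ∨ x4) — x2 is true.
  10. (¬x4 ∨ x9) — x9 is true.
  11. (x6 ∨ ¬x1 ∨ ¬x5) — x6 is true.
  12. (x4 ∨ ¬x5 ∨ x9) — x9 is true.
  13. (x4 ∨ ¬x2 ∨ x5) — x5 is true.
  14. (x5 ∨ ¬x1) — x5 is true.
  15. (¬x7 ∨ ¬x1) — ¬x7 is true.
  16. (x1 ∨ x4 ∨ x2) — x1 is true.
  17. (x8 ∨ ¬x9) — x8 is true.
  18. (¬x2 ∨ ¬x4) — ¬x4 is true.
  19. (¬x4 ∨ ¬x8 ∨ ¬x9) — ¬x4 is true.
  20. (¬x7 ∨ ¬x2 ∨ x1) — ¬x7 is true.
  21. (x5 ∨ ¬x3) — ¬x3 is true.
  22. (x3 ∨ ¬x7) — ¬x7 is true.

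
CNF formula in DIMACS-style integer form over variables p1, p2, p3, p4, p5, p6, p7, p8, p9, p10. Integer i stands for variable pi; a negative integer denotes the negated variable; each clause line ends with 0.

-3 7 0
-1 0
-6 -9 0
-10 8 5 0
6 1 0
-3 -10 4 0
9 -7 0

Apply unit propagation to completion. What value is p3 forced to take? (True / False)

Unit clause (!p1) sets p1 = False.
(p1 || p6) with p1 = False leaves only p6, so p6 = True.
(!p6 || !p9): since p6 = True, the clause reduces to (!p9). p9 = False.
(!p7 || p9) with p9 = False leaves only !p7, so p7 = False.
From (!p3 || p7) and p7 = False: p3 = False.

False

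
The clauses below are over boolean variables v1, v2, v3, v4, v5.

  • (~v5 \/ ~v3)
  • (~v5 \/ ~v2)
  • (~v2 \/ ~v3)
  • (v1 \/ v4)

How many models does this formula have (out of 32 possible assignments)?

12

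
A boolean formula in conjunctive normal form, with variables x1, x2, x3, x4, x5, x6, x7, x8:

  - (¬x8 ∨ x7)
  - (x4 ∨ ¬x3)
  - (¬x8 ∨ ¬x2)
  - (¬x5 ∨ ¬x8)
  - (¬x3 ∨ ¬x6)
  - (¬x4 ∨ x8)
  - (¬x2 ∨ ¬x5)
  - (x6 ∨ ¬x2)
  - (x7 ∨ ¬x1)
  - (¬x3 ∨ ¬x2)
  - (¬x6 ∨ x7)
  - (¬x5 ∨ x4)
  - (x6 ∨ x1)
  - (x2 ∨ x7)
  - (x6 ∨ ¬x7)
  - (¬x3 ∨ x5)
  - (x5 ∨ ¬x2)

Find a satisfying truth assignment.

x1=F, x2=F, x3=F, x4=F, x5=F, x6=T, x7=T, x8=F

Pure literal: x3 appears only negated; assign x3 = False.
Branch on x1: take x1 = False.
  then x6 is forced to True.
  then x7 is forced to True.
Try x2 = False.
For the remaining variables, x4 = False, x5 = False, x8 = False works.
Every clause has at least one true literal under this assignment.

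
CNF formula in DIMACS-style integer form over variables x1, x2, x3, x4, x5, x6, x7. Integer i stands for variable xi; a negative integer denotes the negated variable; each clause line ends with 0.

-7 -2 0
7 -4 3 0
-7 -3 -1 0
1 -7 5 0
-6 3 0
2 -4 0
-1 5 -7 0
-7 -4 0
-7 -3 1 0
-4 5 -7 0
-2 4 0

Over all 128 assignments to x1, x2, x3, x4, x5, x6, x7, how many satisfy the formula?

22

Split on x7, then x4.
  x7=T, x4=T: a clause becomes empty — 0.
  x7=T, x4=F: remaining (x1,x2,x3,x5,x6) ∈ {(F,F,F,T,F); (T,F,F,T,F)} — 2.
  x7=F, x4=T: forces x2=T; x3=T; x1, x5, x6 free → 2^3 = 8.
  x7=F, x4=F: x1, x5 free; 3 ways for (x2,x3,x6) × 2^2 = 12.
Total: 0 + 2 + 8 + 12 = 22.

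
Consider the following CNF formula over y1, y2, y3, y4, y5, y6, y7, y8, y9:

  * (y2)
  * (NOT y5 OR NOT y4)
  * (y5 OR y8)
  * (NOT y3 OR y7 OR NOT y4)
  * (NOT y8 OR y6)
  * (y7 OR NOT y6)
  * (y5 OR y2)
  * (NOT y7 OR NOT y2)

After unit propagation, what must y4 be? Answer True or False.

False

Unit clause (y2) sets y2 = True.
From (NOT y2 OR NOT y7) and y2 = True: y7 = False.
In (y7 OR NOT y6), y7 is now false; NOT y6 must hold, so y6 = False.
(y6 OR NOT y8) with y6 = False leaves only NOT y8, so y8 = False.
From (y8 OR y5) and y8 = False: y5 = True.
(NOT y5 OR NOT y4): since y5 = True, the clause reduces to (NOT y4). y4 = False.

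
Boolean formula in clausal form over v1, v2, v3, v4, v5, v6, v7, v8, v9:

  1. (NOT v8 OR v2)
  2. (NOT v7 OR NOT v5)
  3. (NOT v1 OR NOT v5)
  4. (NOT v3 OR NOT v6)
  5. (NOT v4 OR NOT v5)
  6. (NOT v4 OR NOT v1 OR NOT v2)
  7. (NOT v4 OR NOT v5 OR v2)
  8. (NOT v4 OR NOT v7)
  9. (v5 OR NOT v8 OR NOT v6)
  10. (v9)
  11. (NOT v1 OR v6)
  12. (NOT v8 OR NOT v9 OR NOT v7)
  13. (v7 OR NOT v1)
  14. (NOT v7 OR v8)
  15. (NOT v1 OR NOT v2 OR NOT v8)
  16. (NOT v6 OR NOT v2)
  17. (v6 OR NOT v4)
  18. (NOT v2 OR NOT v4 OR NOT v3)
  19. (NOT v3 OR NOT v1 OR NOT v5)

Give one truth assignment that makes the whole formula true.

v1=0, v2=0, v3=1, v4=0, v5=1, v6=0, v7=0, v8=0, v9=1

Unit propagation: (v9) forces v9 = True.
v1 occurs only negated in the remaining clauses — set v1 = False.
v4 occurs only negated in the remaining clauses — set v4 = False.
Set v2 = False and propagate.
  then v8 is forced to False.
  then v7 is forced to False.
Try v3 = True.
  then v6 is forced to False.
v5 is now unconstrained; take v5 = True.
Every clause has at least one true literal under this assignment.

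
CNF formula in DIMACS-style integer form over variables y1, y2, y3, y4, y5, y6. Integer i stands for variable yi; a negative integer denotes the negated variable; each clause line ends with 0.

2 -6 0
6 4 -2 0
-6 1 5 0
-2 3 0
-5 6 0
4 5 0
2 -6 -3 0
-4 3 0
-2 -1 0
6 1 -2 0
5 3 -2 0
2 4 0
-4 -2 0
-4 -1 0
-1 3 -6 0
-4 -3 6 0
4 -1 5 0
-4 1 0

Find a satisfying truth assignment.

y1 = F  y2 = T  y3 = T  y4 = F  y5 = T  y6 = T

Check each clause:
  1. (y2 OR NOT y6) — y2 is true.
  2. (y4 OR y6 OR NOT y2) — y6 is true.
  3. (NOT y6 OR y5 OR y1) — y5 is true.
  4. (NOT y2 OR y3) — y3 is true.
  5. (NOT y5 OR y6) — y6 is true.
  6. (y5 OR y4) — y5 is true.
  7. (NOT y3 OR y2 OR NOT y6) — y2 is true.
  8. (y3 OR NOT y4) — y3 is true.
  9. (NOT y2 OR NOT y1) — NOT y1 is true.
  10. (y1 OR NOT y2 OR y6) — y6 is true.
  11. (NOT y2 OR y5 OR y3) — y3 is true.
  12. (y4 OR y2) — y2 is true.
  13. (NOT y2 OR NOT y4) — NOT y4 is true.
  14. (NOT y4 OR NOT y1) — NOT y4 is true.
  15. (y3 OR NOT y6 OR NOT y1) — y3 is true.
  16. (NOT y4 OR y6 OR NOT y3) — NOT y4 is true.
  17. (NOT y1 OR y4 OR y5) — y5 is true.
  18. (NOT y4 OR y1) — NOT y4 is true.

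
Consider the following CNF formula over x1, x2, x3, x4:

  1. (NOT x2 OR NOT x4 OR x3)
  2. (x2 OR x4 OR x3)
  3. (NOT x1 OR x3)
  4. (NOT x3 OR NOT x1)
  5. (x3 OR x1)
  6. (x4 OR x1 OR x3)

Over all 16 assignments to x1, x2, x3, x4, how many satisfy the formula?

4

Satisfying assignments:
  x1=F x2=F x3=T x4=F
  x1=F x2=F x3=T x4=T
  x1=F x2=T x3=T x4=F
  x1=F x2=T x3=T x4=T
That's 4 in total.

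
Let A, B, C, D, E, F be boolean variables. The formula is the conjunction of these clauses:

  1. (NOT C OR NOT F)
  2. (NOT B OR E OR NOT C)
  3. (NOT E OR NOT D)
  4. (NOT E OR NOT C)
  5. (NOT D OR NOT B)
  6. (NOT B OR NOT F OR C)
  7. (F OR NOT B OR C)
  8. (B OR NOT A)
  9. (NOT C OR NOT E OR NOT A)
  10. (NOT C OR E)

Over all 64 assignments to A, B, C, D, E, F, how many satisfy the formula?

6

The models are:
  A=0 B=0 C=0 D=0 E=0 F=0
  A=0 B=0 C=0 D=0 E=0 F=1
  A=0 B=0 C=0 D=0 E=1 F=0
  A=0 B=0 C=0 D=0 E=1 F=1
  A=0 B=0 C=0 D=1 E=0 F=0
  A=0 B=0 C=0 D=1 E=0 F=1
That's 6 in total.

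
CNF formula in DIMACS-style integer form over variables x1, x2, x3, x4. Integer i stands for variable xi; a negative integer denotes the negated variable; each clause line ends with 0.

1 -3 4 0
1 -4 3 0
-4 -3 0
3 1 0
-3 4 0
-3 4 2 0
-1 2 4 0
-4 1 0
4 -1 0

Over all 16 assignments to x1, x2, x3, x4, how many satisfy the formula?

2

Satisfying assignments:
  x1=1 x2=0 x3=0 x4=1
  x1=1 x2=1 x3=0 x4=1
Count: 2.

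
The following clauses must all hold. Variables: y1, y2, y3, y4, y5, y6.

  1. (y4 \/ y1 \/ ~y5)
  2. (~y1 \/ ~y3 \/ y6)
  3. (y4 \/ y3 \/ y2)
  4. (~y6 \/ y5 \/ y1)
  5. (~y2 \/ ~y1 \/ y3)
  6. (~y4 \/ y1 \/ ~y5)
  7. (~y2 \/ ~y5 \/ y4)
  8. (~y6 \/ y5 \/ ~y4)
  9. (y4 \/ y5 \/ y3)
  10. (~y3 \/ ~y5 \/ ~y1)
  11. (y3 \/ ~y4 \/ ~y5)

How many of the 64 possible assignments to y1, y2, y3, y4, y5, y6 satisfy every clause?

9

Split on y5, then y4.
  y5=1, y4=1: a clause becomes empty — 0.
  y5=1, y4=0: a clause becomes empty — 0.
  y5=0, y4=1: 5 of the 16 assignments to (y1,y2,y3,y6) work.
  y5=0, y4=0: remaining (y1,y2,y3,y6) ∈ {(0,0,1,0); (0,1,1,0); (1,0,1,1); (1,1,1,1)} — 4.
Total: 0 + 0 + 5 + 4 = 9.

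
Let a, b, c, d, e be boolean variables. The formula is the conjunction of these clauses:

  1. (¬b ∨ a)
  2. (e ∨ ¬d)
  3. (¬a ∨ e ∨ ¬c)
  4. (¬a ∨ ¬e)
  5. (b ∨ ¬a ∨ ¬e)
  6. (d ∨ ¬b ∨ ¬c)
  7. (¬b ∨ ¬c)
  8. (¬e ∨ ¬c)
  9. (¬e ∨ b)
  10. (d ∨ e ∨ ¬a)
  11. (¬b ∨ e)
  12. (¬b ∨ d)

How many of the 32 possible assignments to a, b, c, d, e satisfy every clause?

2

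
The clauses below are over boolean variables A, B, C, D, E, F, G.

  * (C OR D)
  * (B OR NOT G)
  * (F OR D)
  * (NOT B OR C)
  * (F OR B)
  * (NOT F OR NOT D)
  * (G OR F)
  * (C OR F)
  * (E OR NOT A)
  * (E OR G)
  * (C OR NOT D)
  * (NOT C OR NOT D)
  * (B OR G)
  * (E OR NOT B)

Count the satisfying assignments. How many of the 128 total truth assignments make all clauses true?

Satisfying assignments:
  A=F B=T C=T D=F E=T F=T G=F
  A=F B=T C=T D=F E=T F=T G=T
  A=T B=T C=T D=F E=T F=T G=F
  A=T B=T C=T D=F E=T F=T G=T
Count: 4.

4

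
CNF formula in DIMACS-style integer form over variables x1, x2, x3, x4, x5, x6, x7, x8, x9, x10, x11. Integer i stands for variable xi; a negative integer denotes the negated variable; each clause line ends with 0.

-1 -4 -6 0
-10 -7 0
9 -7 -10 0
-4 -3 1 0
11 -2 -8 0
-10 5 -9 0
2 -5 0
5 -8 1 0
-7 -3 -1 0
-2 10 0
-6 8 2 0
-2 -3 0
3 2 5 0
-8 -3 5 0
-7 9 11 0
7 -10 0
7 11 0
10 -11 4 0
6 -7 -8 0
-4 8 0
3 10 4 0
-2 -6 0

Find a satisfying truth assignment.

Try x1 = False.
Try x2 = False.
  then x5 is forced to False.
  then x8 is forced to False.
  then x6 is forced to False.
  then x3 is forced to True.
  then x4 is forced to False.
Try x7 = True.
  then x10 is forced to False.
  then x11 is forced to False.
  then x9 is forced to True.

x1 = False, x2 = False, x3 = True, x4 = False, x5 = False, x6 = False, x7 = True, x8 = False, x9 = True, x10 = False, x11 = False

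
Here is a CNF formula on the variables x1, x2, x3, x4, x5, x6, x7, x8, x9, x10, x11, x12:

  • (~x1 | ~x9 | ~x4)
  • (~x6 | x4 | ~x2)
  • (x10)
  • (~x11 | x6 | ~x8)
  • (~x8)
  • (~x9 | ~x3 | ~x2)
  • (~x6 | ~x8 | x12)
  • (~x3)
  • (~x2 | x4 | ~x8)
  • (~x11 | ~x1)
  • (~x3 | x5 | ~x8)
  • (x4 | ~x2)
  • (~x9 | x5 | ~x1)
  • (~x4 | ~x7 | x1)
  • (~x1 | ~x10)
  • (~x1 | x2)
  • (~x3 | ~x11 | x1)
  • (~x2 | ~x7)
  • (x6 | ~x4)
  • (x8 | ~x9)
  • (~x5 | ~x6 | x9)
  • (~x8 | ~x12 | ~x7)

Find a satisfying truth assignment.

x1 = F, x2 = F, x3 = F, x4 = F, x5 = F, x6 = T, x7 = T, x8 = F, x9 = F, x10 = T, x11 = F, x12 = T

The clause (x10) is unit: x10 must be True.
Unit propagation: (~x8) forces x8 = False.
(~x3) is a unit clause, so x3 = False.
The clause (~x1) is unit: x1 must be False.
The clause (~x9) is unit: x9 must be False.
Pure literal: x2 appears only negated; assign x2 = False.
Pure literal: x5 appears only negated; assign x5 = False.
Set x4 = False and propagate.
x6, x7, x11, x12 are now unconstrained; take x6 = True, x7 = True, x11 = False, x12 = True.
Check each clause:
  1. (~x4 | ~x9 | ~x1) — ~x4 is true.
  2. (~x2 | x4 | ~x6) — ~x2 is true.
  3. (x10) — x10 is true.
  4. (~x8 | ~x11 | x6) — ~x8 is true.
  5. (~x8) — ~x8 is true.
  6. (~x2 | ~x9 | ~x3) — ~x3 is true.
  7. (x12 | ~x6 | ~x8) — ~x8 is true.
  8. (~x3) — ~x3 is true.
  9. (~x8 | x4 | ~x2) — ~x8 is true.
  10. (~x11 | ~x1) — ~x11 is true.
  11. (~x3 | ~x8 | x5) — ~x8 is true.
  12. (x4 | ~x2) — ~x2 is true.
  13. (x5 | ~x9 | ~x1) — ~x1 is true.
  14. (~x7 | ~x4 | x1) — ~x4 is true.
  15. (~x1 | ~x10) — ~x1 is true.
  16. (x2 | ~x1) — ~x1 is true.
  17. (~x3 | ~x11 | x1) — ~x11 is true.
  18. (~x2 | ~x7) — ~x2 is true.
  19. (~x4 | x6) — ~x4 is true.
  20. (~x9 | x8) — ~x9 is true.
  21. (~x6 | ~x5 | x9) — ~x5 is true.
  22. (~x7 | ~x8 | ~x12) — ~x8 is true.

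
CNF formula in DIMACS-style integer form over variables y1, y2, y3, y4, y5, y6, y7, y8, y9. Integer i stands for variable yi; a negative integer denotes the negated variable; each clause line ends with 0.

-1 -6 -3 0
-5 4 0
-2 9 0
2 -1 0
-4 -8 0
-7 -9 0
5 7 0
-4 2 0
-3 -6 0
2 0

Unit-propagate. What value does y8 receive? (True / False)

Unit clause (y2) sets y2 = True.
In (¬y2 ∨ y9), ¬y2 is now false; y9 must hold, so y9 = True.
(¬y9 ∨ ¬y7) with y9 = True leaves only ¬y7, so y7 = False.
From (y5 ∨ y7) and y7 = False: y5 = True.
(¬y5 ∨ y4) with y5 = True leaves only y4, so y4 = True.
(¬y8 ∨ ¬y4) with y4 = True leaves only ¬y8, so y8 = False.

False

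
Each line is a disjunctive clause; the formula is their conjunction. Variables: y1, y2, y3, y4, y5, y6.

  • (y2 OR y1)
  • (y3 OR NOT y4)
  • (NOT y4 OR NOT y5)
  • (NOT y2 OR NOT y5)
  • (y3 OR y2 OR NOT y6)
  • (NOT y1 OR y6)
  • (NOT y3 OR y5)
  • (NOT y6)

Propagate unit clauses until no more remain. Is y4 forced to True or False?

False

(NOT y6) is a unit clause: y6 = False.
From (NOT y1 OR y6) and y6 = False: y1 = False.
(y2 OR y1) with y1 = False leaves only y2, so y2 = True.
(NOT y5 OR NOT y2): since y2 = True, the clause reduces to (NOT y5). y5 = False.
(NOT y3 OR y5): since y5 = False, the clause reduces to (NOT y3). y3 = False.
From (y3 OR NOT y4) and y3 = False: y4 = False.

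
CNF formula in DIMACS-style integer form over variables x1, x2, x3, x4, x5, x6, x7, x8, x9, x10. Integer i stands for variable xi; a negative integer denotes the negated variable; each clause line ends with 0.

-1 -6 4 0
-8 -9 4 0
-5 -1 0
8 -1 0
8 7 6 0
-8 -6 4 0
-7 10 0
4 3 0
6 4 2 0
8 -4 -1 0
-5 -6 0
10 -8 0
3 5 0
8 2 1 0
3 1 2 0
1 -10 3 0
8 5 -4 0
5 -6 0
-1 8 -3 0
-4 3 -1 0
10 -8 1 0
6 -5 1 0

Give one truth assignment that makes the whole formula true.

Set x1 = True and propagate.
  then x5 is forced to False.
  then x8 is forced to True.
  then x10 is forced to True.
  then x3 is forced to True.
  then x6 is forced to False.
Branch on x2: take x2 = False.
  then x4 is forced to True.
x7, x9 are now unconstrained; take x7 = True, x9 = True.

x1=T, x2=F, x3=T, x4=T, x5=F, x6=F, x7=T, x8=T, x9=T, x10=T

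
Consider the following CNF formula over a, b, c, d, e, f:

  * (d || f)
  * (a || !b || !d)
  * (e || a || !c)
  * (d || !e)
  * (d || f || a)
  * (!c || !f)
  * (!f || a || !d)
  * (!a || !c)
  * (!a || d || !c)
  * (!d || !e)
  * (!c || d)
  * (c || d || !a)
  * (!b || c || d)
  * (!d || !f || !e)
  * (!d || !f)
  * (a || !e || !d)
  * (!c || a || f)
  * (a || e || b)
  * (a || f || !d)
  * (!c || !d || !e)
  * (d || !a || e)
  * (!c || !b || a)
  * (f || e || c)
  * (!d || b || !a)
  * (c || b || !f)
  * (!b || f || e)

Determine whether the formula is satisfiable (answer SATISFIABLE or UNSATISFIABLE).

UNSATISFIABLE

d = True:
  propagation gives e=False, f=False, a=True, c=False; an empty clause results — contradiction.
d = False:
  propagation gives f=True, e=False, c=False, a=False; an empty clause results — contradiction.
Every branch closes, so no satisfying assignment exists.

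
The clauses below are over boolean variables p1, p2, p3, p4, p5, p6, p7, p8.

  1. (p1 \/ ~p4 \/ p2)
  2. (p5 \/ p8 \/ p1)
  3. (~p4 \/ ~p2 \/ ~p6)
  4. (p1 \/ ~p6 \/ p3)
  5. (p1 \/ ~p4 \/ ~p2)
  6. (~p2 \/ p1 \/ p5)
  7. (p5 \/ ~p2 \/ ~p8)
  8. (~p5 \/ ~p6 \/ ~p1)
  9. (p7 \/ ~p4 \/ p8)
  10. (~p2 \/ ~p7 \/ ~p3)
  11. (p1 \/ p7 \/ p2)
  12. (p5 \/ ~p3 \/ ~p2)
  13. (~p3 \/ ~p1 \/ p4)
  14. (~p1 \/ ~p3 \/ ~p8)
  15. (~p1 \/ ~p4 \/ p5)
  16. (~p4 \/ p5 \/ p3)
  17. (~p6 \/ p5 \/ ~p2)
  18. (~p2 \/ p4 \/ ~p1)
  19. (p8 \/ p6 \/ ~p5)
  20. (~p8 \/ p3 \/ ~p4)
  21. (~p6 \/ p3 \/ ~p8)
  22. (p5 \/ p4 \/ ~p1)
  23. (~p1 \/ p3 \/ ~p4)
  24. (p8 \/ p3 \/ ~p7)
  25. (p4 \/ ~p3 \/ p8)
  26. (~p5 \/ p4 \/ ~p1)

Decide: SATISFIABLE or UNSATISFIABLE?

SATISFIABLE

Set p1 = False and propagate.
The remaining clauses are satisfied by p2 = False, p3 = True, p4 = False, p5 = False, p6 = True, p7 = True, p8 = True.
So p1=F, p2=F, p3=T, p4=F, p5=F, p6=T, p7=T, p8=T is a satisfying assignment.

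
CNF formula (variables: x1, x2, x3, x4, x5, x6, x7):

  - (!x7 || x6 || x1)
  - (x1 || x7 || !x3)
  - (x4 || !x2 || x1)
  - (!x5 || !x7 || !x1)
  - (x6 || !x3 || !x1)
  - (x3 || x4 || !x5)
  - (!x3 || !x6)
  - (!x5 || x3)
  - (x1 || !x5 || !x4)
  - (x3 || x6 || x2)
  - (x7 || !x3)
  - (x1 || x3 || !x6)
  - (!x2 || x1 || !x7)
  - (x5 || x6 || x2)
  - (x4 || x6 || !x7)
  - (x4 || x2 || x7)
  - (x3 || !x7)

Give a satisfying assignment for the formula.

x1=True  x2=True  x3=False  x4=False  x5=False  x6=False  x7=False

Check each clause:
  1. (x1 || x6 || !x7) — !x7 is true.
  2. (x7 || !x3 || x1) — x1 is true.
  3. (!x2 || x1 || x4) — x1 is true.
  4. (!x5 || !x7 || !x1) — !x7 is true.
  5. (x6 || !x3 || !x1) — !x3 is true.
  6. (!x5 || x4 || x3) — !x5 is true.
  7. (!x6 || !x3) — !x6 is true.
  8. (!x5 || x3) — !x5 is true.
  9. (x1 || !x4 || !x5) — x1 is true.
  10. (x3 || x2 || x6) — x2 is true.
  11. (x7 || !x3) — !x3 is true.
  12. (!x6 || x3 || x1) — x1 is true.
  13. (!x7 || x1 || !x2) — !x7 is true.
  14. (x5 || x2 || x6) — x2 is true.
  15. (x6 || x4 || !x7) — !x7 is true.
  16. (x4 || x2 || x7) — x2 is true.
  17. (x3 || !x7) — !x7 is true.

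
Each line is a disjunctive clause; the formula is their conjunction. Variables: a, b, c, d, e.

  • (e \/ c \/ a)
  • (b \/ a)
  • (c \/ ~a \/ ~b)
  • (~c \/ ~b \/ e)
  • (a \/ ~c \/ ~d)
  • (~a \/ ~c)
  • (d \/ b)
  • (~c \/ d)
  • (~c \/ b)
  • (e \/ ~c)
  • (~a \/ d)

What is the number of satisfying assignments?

4

Satisfying assignments:
  a=F b=T c=F d=F e=T
  a=F b=T c=F d=T e=T
  a=T b=F c=F d=T e=F
  a=T b=F c=F d=T e=T
That's 4 in total.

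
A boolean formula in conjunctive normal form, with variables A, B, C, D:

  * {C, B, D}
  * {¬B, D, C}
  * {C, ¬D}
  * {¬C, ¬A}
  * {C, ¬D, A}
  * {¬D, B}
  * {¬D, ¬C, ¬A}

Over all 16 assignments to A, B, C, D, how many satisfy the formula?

3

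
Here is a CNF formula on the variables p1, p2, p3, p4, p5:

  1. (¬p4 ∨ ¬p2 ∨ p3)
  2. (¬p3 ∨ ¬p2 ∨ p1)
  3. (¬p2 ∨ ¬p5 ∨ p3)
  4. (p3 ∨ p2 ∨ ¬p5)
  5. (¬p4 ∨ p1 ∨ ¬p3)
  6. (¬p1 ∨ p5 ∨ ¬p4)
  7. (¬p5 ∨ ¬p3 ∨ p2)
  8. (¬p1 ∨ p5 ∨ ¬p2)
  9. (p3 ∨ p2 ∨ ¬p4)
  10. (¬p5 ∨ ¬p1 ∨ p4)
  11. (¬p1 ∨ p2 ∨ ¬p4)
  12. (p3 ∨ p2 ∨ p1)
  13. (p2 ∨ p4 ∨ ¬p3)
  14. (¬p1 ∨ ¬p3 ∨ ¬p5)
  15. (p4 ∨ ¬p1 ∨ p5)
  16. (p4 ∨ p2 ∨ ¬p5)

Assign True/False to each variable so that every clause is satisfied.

Set p1 = False and propagate.
Set p2 = True and propagate.
  then p3 is forced to False.
  then p4 is forced to False.
  then p5 is forced to False.
Every clause has at least one true literal under this assignment.

p1=False, p2=True, p3=False, p4=False, p5=False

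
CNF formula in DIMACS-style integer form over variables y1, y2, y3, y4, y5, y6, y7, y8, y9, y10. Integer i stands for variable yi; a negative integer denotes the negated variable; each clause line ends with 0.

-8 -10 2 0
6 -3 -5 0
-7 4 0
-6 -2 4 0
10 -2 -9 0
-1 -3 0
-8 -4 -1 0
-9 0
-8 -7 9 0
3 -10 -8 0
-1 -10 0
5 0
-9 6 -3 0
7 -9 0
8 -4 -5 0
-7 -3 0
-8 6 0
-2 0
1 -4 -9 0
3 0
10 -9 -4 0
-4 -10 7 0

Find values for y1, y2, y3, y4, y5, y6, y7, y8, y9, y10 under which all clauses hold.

y1=0, y2=0, y3=1, y4=0, y5=1, y6=1, y7=0, y8=0, y9=0, y10=1

Check each clause:
  1. (¬y10 ∨ ¬y8 ∨ y2) — ¬y8 is true.
  2. (¬y3 ∨ y6 ∨ ¬y5) — y6 is true.
  3. (y4 ∨ ¬y7) — ¬y7 is true.
  4. (¬y2 ∨ y4 ∨ ¬y6) — ¬y2 is true.
  5. (¬y9 ∨ ¬y2 ∨ y10) — y10 is true.
  6. (¬y1 ∨ ¬y3) — ¬y1 is true.
  7. (¬y1 ∨ ¬y8 ∨ ¬y4) — ¬y8 is true.
  8. (¬y9) — ¬y9 is true.
  9. (y9 ∨ ¬y8 ∨ ¬y7) — ¬y8 is true.
  10. (¬y8 ∨ y3 ∨ ¬y10) — ¬y8 is true.
  11. (¬y10 ∨ ¬y1) — ¬y1 is true.
  12. (y5) — y5 is true.
  13. (¬y3 ∨ y6 ∨ ¬y9) — y6 is true.
  14. (y7 ∨ ¬y9) — ¬y9 is true.
  15. (y8 ∨ ¬y5 ∨ ¬y4) — ¬y4 is true.
  16. (¬y3 ∨ ¬y7) — ¬y7 is true.
  17. (y6 ∨ ¬y8) — ¬y8 is true.
  18. (¬y2) — ¬y2 is true.
  19. (y1 ∨ ¬y4 ∨ ¬y9) — ¬y4 is true.
  20. (y3) — y3 is true.
  21. (y10 ∨ ¬y9 ∨ ¬y4) — y10 is true.
  22. (¬y10 ∨ ¬y4 ∨ y7) — ¬y4 is true.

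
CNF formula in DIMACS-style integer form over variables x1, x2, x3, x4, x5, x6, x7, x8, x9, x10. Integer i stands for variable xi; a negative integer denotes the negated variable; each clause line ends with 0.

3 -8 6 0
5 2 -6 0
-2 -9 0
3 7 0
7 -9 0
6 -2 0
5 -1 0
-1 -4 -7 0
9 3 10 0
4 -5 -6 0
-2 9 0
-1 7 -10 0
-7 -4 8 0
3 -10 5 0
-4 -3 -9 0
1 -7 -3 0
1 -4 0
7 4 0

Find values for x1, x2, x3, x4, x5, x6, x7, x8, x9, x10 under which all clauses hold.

x1 = True, x2 = False, x3 = True, x4 = False, x5 = True, x6 = False, x7 = True, x8 = True, x9 = True, x10 = False

Try x1 = True.
  then x5 is forced to True.
Set x2 = False and propagate.
Try x3 = True.
The remaining clauses are satisfied by x4 = False, x6 = False, x7 = True, x8 = True, x9 = True, x10 = False.
Every clause has at least one true literal under this assignment.
Check each clause:
  1. (x3 OR x6 OR NOT x8) — x3 is true.
  2. (NOT x6 OR x2 OR x5) — NOT x6 is true.
  3. (NOT x2 OR NOT x9) — NOT x2 is true.
  4. (x7 OR x3) — x3 is true.
  5. (x7 OR NOT x9) — x7 is true.
  6. (x6 OR NOT x2) — NOT x2 is true.
  7. (x5 OR NOT x1) — x5 is true.
  8. (NOT x4 OR NOT x7 OR NOT x1) — NOT x4 is true.
  9. (x10 OR x3 OR x9) — x9 is true.
  10. (NOT x6 OR NOT x5 OR x4) — NOT x6 is true.
  11. (NOT x2 OR x9) — x9 is true.
  12. (x7 OR NOT x10 OR NOT x1) — x7 is true.
  13. (x8 OR NOT x7 OR NOT x4) — x8 is true.
  14. (x5 OR x3 OR NOT x10) — x3 is true.
  15. (NOT x9 OR NOT x3 OR NOT x4) — NOT x4 is true.
  16. (NOT x7 OR x1 OR NOT x3) — x1 is true.
  17. (NOT x4 OR x1) — x1 is true.
  18. (x4 OR x7) — x7 is true.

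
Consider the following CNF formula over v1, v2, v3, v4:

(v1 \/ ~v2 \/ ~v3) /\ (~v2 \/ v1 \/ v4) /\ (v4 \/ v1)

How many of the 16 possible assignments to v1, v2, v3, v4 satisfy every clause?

Split on v1, then v2.
  v1=T, v2=T: remaining (v3,v4) ∈ {(F,F); (F,T); (T,F); (T,T)} — 4.
  v1=T, v2=F: remaining (v3,v4) ∈ {(F,F); (F,T); (T,F); (T,T)} — 4.
  v1=F, v2=T: remaining (v3,v4) ∈ {(F,T)} — 1.
  v1=F, v2=F: remaining (v3,v4) ∈ {(F,T); (T,T)} — 2.
Total: 4 + 4 + 1 + 2 = 11.

11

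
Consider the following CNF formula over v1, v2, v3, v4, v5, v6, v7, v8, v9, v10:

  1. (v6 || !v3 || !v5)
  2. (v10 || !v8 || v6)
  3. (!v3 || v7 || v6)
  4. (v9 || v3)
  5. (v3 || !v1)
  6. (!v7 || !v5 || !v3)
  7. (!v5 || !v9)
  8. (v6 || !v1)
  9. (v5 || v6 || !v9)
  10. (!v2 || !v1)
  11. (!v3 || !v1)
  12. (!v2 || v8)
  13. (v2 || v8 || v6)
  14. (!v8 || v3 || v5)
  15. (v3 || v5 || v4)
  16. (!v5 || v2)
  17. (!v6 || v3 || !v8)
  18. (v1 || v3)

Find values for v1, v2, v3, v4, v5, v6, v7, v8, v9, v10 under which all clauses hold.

Pure literal: v10 appears only positively; assign v10 = True.
Set v1 = False and propagate.
  then v3 is forced to True.
For the remaining variables, v2 = False, v4 = False, v5 = False, v6 = False, v7 = True, v8 = True, v9 = False works.

v1=False, v2=False, v3=True, v4=False, v5=False, v6=False, v7=True, v8=True, v9=False, v10=True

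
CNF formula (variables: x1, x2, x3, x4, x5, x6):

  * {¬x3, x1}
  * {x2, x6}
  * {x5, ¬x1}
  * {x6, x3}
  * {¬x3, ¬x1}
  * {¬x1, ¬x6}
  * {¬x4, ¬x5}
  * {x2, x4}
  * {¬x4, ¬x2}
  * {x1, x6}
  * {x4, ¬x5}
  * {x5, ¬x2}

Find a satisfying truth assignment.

x1=False, x2=False, x3=False, x4=True, x5=False, x6=True

Try x1 = False.
  then x3 is forced to False.
  then x6 is forced to True.
Try x2 = False.
  then x4 is forced to True.
  then x5 is forced to False.
Every clause has at least one true literal under this assignment.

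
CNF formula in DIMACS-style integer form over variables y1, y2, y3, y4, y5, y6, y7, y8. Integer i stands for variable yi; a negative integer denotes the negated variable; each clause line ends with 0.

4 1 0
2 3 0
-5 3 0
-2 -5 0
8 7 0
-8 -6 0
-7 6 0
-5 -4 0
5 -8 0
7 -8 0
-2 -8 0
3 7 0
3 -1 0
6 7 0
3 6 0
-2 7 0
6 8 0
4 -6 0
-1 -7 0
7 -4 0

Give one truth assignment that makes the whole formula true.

y1=F, y2=T, y3=T, y4=T, y5=F, y6=T, y7=T, y8=F

y3 occurs only positively in the remaining clauses — set y3 = True.
Set y1 = False and propagate.
  then y4 is forced to True.
  then y5 is forced to False.
  then y8 is forced to False.
  then y7 is forced to True.
  then y6 is forced to True.
y2 is now unconstrained; take y2 = True.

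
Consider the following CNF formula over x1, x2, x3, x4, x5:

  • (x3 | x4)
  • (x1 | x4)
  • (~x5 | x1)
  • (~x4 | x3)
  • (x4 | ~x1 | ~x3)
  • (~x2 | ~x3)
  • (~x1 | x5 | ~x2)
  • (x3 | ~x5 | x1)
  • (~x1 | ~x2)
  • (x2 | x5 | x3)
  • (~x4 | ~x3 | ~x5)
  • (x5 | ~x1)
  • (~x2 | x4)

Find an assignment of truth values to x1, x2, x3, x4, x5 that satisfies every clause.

x1=F, x2=F, x3=T, x4=T, x5=F

Check each clause:
  1. (x3 | x4) — x3 is true.
  2. (x1 | x4) — x4 is true.
  3. (x1 | ~x5) — ~x5 is true.
  4. (x3 | ~x4) — x3 is true.
  5. (x4 | ~x1 | ~x3) — x4 is true.
  6. (~x3 | ~x2) — ~x2 is true.
  7. (~x2 | x5 | ~x1) — ~x1 is true.
  8. (~x5 | x3 | x1) — x3 is true.
  9. (~x1 | ~x2) — ~x1 is true.
  10. (x3 | x5 | x2) — x3 is true.
  11. (~x3 | ~x4 | ~x5) — ~x5 is true.
  12. (~x1 | x5) — ~x1 is true.
  13. (~x2 | x4) — x4 is true.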